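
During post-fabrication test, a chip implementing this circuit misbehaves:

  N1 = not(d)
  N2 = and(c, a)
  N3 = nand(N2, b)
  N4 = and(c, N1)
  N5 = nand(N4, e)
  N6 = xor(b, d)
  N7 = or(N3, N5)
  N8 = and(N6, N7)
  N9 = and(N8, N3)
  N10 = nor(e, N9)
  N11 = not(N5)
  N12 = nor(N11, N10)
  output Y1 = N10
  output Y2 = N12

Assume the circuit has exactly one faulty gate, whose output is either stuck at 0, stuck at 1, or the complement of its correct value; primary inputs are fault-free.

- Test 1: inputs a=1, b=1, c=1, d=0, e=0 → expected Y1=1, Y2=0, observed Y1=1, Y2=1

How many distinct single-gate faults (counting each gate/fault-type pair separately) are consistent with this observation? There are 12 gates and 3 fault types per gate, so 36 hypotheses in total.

2

Fault-free: N1=1, N2=1, N3=0, N4=1, N5=1, N6=1, N7=1, N8=1, N9=0, N10=1, N11=0, N12=0 → Y1=1, Y2=0. Observed Y1=1, Y2=1.
  N1: none of the 3 fault types match ✗
  N2: none of the 3 fault types match ✗
  N3: none of the 3 fault types match ✗
  N4: none of the 3 fault types match ✗
  N5: none of the 3 fault types match ✗
  N6: none of the 3 fault types match ✗
  N7: none of the 3 fault types match ✗
  N8: none of the 3 fault types match ✗
  N9: none of the 3 fault types match ✗
  N10: none of the 3 fault types match ✗
  N11: none of the 3 fault types match ✗
  N12: stuck-at-1, inverted output ✓; others ✗
Consistent faults: {N12 stuck-at-1, N12 inverted output} — 2 in all.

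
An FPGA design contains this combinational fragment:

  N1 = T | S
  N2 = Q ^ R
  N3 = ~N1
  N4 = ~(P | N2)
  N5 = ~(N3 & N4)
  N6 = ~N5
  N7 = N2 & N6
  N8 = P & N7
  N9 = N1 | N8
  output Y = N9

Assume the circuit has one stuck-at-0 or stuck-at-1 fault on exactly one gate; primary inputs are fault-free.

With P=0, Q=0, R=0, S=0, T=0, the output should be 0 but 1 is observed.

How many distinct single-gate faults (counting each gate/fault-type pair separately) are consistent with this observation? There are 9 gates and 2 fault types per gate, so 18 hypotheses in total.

Fault-free: N1=0, N2=0, N3=1, N4=1, N5=0, N6=1, N7=0, N8=0, N9=0 → 0. Observed 1.
  N1: stuck-at-1 ✓; others ✗
  N2: none of the 2 fault types match ✗
  N3: none of the 2 fault types match ✗
  N4: none of the 2 fault types match ✗
  N5: none of the 2 fault types match ✗
  N6: none of the 2 fault types match ✗
  N7: none of the 2 fault types match ✗
  N8: stuck-at-1 ✓; others ✗
  N9: stuck-at-1 ✓; others ✗
Consistent faults: {N1 stuck-at-1, N8 stuck-at-1, N9 stuck-at-1} — 3 in all.

3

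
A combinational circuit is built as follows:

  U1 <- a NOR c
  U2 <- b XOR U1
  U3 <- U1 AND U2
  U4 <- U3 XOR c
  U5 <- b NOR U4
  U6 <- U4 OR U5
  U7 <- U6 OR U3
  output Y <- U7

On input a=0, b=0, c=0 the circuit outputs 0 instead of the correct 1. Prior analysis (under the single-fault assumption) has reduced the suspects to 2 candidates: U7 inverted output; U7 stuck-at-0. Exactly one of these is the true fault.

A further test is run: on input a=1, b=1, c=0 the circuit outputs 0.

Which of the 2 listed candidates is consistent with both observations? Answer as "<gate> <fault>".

Evaluate each candidate on input a=1, b=1, c=0:
  U7 inverted output: U1=0, U2=1, U3=0, U4=0, U5=0, U6=0, U7=1 [inverted output] → 1 — eliminated
  U7 stuck-at-0: U1=0, U2=1, U3=0, U4=0, U5=0, U6=0, U7=0 [stuck-at-0] → 0 — matches
Only U7 stuck-at-0 reproduces the observed 0.

U7 stuck-at-0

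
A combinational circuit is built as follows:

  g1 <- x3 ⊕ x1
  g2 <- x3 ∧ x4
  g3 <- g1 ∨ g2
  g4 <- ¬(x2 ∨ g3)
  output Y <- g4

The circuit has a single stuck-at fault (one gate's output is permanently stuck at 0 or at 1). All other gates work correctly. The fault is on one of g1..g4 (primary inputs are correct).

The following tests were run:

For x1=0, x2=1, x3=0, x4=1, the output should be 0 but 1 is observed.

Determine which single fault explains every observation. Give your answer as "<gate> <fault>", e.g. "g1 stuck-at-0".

Fault-free values for test 1 (x1=0, x2=1, x3=0, x4=1): g1=0, g2=0, g3=0, g4=0, giving Y=0. Observed 1.
Test 1: faults giving observed 1 are {g4 stuck-at-1}.
Only g4 stuck-at-1 is consistent with every test.

g4 stuck-at-1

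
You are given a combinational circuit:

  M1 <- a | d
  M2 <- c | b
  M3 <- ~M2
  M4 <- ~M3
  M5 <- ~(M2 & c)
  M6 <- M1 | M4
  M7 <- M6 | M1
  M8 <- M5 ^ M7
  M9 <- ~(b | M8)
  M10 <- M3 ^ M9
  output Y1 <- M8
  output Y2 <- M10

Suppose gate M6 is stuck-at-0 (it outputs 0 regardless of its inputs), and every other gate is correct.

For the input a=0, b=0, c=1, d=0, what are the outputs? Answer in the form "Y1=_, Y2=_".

Y1=0, Y2=1

Propagate with M6 forced: M1=0, M2=1, M3=0, M4=1, M5=0, M6=0 [stuck-at-0], M7=0, M8=0, M9=1, M10=1.
So the outputs are Y1=0, Y2=1. (Without the fault they would be Y1=1, Y2=0.)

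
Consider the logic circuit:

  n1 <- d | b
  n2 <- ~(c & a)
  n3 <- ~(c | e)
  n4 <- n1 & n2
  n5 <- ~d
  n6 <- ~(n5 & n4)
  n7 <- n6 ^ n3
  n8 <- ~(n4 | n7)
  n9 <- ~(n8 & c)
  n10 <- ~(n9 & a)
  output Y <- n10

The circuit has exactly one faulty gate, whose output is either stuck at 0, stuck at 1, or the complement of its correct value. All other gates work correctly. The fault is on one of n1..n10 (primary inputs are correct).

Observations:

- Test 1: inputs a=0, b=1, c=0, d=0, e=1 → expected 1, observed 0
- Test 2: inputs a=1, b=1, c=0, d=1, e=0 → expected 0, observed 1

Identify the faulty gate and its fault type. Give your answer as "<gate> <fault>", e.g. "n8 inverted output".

n10 inverted output

Fault-free values for test 1 (a=0, b=1, c=0, d=0, e=1): n1=1, n2=1, n3=0, n4=1, n5=1, n6=0, n7=0, n8=0, n9=1, n10=1, giving Y=1. Observed 0.
Test 1: faults giving observed 0 are {n10 stuck-at-0, n10 inverted output}.
Test 2 (a=1, b=1, c=0, d=1, e=0): fault-free n1=1, n2=1, n3=1, n4=1, n5=0, n6=1, n7=0, n8=0, n9=1, n10=0 → 0; observed 1. Eliminates n10 stuck-at-0.
Only n10 inverted output is consistent with every test.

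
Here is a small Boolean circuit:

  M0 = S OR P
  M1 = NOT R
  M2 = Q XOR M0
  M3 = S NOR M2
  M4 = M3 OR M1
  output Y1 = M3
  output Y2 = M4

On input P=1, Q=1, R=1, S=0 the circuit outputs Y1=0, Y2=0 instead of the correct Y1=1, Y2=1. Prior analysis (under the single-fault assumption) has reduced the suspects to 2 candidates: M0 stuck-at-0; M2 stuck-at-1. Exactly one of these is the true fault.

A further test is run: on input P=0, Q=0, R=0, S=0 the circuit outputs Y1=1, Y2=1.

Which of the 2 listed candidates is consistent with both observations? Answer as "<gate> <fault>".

Evaluate each candidate on input P=0, Q=0, R=0, S=0:
  M0 stuck-at-0: M0=0 [stuck-at-0], M1=1, M2=0, M3=1, M4=1 → Y1=1, Y2=1 — matches
  M2 stuck-at-1: M0=0, M1=1, M2=1 [stuck-at-1], M3=0, M4=1 → Y1=0, Y2=1 — eliminated
Only M0 stuck-at-0 reproduces the observed Y1=1, Y2=1.

M0 stuck-at-0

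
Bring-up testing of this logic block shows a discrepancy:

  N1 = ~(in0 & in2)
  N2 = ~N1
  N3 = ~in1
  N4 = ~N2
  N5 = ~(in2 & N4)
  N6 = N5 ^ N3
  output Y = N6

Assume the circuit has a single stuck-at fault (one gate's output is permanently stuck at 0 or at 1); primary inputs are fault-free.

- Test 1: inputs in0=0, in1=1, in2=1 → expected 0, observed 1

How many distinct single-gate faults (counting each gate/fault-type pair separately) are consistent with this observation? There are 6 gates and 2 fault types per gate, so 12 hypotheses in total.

6

Fault-free: N1=1, N2=0, N3=0, N4=1, N5=0, N6=0 → 0. Observed 1.
  N1 stuck-at-0: output 1 ✓
  N1 stuck-at-1: output 0 ✗
  N2 stuck-at-0: output 0 ✗
  N2 stuck-at-1: output 1 ✓
  N3 stuck-at-0: output 0 ✗
  N3 stuck-at-1: output 1 ✓
  N4 stuck-at-0: output 1 ✓
  N4 stuck-at-1: output 0 ✗
  N5 stuck-at-0: output 0 ✗
  N5 stuck-at-1: output 1 ✓
  N6 stuck-at-0: output 0 ✗
  N6 stuck-at-1: output 1 ✓
Consistent faults: {N1 stuck-at-0, N2 stuck-at-1, N3 stuck-at-1, N4 stuck-at-0, N5 stuck-at-1, N6 stuck-at-1} — 6 in all.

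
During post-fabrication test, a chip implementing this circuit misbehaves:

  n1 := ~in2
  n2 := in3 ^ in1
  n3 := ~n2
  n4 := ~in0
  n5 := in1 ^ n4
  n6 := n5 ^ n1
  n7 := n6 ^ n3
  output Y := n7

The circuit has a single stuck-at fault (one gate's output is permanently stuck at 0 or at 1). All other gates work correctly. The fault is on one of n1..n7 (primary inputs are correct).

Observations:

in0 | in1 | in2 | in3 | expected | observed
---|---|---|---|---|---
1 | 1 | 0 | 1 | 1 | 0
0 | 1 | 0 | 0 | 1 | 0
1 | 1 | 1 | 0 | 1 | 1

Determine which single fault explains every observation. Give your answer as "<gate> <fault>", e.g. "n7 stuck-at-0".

n1 stuck-at-0

Fault-free values for test 1 (in0=1, in1=1, in2=0, in3=1): n1=1, n2=0, n3=1, n4=0, n5=1, n6=0, n7=1, giving Y=1. Observed 0.
Test 1: faults giving observed 0 are {n1 stuck-at-0, n2 stuck-at-1, n3 stuck-at-0, n4 stuck-at-1, n5 stuck-at-0, n6 stuck-at-1, n7 stuck-at-0}.
Test 2 (in0=0, in1=1, in2=0, in3=0): fault-free n1=1, n2=1, n3=0, n4=1, n5=0, n6=1, n7=1 → 1; observed 0. Eliminates n2 stuck-at-1, n3 stuck-at-0, n4 stuck-at-1, n5 stuck-at-0, n6 stuck-at-1.
Test 3 (in0=1, in1=1, in2=1, in3=0): fault-free n1=0, n2=1, n3=0, n4=0, n5=1, n6=1, n7=1 → 1; observed 1. Eliminates n7 stuck-at-0.
Only n1 stuck-at-0 is consistent with every test.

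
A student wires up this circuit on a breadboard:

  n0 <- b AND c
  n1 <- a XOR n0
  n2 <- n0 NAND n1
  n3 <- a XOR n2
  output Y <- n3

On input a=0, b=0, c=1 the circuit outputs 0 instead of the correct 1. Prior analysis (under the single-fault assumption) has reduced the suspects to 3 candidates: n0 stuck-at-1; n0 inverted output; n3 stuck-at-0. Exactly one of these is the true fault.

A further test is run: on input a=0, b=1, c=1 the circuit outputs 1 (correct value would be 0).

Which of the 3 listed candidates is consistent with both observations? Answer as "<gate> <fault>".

n0 inverted output

Evaluate each candidate on input a=0, b=1, c=1:
  n0 stuck-at-1: n0=1 [stuck-at-1], n1=1, n2=0, n3=0 → 0 — eliminated
  n0 inverted output: n0=0 [inverted output], n1=0, n2=1, n3=1 → 1 — matches
  n3 stuck-at-0: n0=1, n1=1, n2=0, n3=0 [stuck-at-0] → 0 — eliminated
Only n0 inverted output reproduces the observed 1.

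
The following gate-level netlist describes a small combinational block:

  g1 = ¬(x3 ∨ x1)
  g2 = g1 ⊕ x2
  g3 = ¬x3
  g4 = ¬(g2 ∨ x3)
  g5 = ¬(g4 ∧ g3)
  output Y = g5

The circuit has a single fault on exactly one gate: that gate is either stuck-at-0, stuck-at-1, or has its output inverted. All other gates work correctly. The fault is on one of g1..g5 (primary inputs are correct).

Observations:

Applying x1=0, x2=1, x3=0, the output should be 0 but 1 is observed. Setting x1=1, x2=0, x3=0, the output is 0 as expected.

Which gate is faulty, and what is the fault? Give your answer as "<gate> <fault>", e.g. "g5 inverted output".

Fault-free values for test 1 (x1=0, x2=1, x3=0): g1=1, g2=0, g3=1, g4=1, g5=0, giving Y=0. Observed 1.
Test 1: faults giving observed 1 are {g1 stuck-at-0, g1 inverted output, g2 stuck-at-1, g2 inverted output, g3 stuck-at-0, g3 inverted output, g4 stuck-at-0, g4 inverted output, g5 stuck-at-1, g5 inverted output}.
Test 2 (x1=1, x2=0, x3=0): fault-free g1=0, g2=0, g3=1, g4=1, g5=0 → 0; observed 0. Eliminates g1 inverted output, g2 stuck-at-1, g2 inverted output, g3 stuck-at-0, g3 inverted output, g4 stuck-at-0, g4 inverted output, g5 stuck-at-1, g5 inverted output.
Only g1 stuck-at-0 is consistent with every test.

g1 stuck-at-0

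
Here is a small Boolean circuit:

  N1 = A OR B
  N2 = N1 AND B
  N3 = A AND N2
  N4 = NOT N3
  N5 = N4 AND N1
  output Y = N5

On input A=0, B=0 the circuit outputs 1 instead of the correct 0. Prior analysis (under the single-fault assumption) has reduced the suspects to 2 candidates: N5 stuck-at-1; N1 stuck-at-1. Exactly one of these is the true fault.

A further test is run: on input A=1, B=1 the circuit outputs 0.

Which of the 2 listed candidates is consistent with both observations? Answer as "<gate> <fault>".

Evaluate each candidate on input A=1, B=1:
  N5 stuck-at-1: N1=1, N2=1, N3=1, N4=0, N5=1 [stuck-at-1] → 1 — eliminated
  N1 stuck-at-1: N1=1 [stuck-at-1], N2=1, N3=1, N4=0, N5=0 → 0 — matches
Only N1 stuck-at-1 reproduces the observed 0.

N1 stuck-at-1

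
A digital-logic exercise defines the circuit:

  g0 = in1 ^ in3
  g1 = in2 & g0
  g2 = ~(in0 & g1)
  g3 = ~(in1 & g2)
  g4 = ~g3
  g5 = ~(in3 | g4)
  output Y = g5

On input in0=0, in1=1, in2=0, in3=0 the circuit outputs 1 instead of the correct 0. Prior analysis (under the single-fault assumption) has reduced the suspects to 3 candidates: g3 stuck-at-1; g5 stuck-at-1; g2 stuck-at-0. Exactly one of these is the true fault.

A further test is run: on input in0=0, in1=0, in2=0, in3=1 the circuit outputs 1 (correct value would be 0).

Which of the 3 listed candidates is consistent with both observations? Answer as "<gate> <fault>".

Evaluate each candidate on input in0=0, in1=0, in2=0, in3=1:
  g3 stuck-at-1: g0=1, g1=0, g2=1, g3=1 [stuck-at-1], g4=0, g5=0 → 0 — eliminated
  g5 stuck-at-1: g0=1, g1=0, g2=1, g3=1, g4=0, g5=1 [stuck-at-1] → 1 — matches
  g2 stuck-at-0: g0=1, g1=0, g2=0 [stuck-at-0], g3=1, g4=0, g5=0 → 0 — eliminated
Only g5 stuck-at-1 reproduces the observed 1.

g5 stuck-at-1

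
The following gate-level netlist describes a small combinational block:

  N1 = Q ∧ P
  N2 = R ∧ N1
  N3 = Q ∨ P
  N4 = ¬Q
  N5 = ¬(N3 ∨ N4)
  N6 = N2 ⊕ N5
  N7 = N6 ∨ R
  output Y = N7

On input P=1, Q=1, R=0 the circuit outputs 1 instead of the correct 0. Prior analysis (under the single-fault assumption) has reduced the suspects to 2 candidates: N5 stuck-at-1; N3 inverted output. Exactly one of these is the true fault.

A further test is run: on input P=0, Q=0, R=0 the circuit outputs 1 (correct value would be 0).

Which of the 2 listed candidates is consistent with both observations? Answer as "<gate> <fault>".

N5 stuck-at-1

Evaluate each candidate on input P=0, Q=0, R=0:
  N5 stuck-at-1: N1=0, N2=0, N3=0, N4=1, N5=1 [stuck-at-1], N6=1, N7=1 → 1 — matches
  N3 inverted output: N1=0, N2=0, N3=1 [inverted output], N4=1, N5=0, N6=0, N7=0 → 0 — eliminated
Only N5 stuck-at-1 reproduces the observed 1.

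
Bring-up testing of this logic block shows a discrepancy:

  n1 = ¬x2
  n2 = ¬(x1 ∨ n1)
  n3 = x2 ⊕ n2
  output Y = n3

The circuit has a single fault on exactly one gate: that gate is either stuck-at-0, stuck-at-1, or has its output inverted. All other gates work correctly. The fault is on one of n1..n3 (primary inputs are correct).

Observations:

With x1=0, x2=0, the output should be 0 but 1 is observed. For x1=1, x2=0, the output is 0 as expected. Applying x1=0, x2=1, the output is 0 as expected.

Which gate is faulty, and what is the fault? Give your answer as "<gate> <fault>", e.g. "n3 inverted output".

n1 stuck-at-0

Fault-free values for test 1 (x1=0, x2=0): n1=1, n2=0, n3=0, giving Y=0. Observed 1.
Test 1: faults giving observed 1 are {n1 stuck-at-0, n1 inverted output, n2 stuck-at-1, n2 inverted output, n3 stuck-at-1, n3 inverted output}.
Test 2 (x1=1, x2=0): fault-free n1=1, n2=0, n3=0 → 0; observed 0. Eliminates n2 stuck-at-1, n2 inverted output, n3 stuck-at-1, n3 inverted output.
Test 3 (x1=0, x2=1): fault-free n1=0, n2=1, n3=0 → 0; observed 0. Eliminates n1 inverted output.
Only n1 stuck-at-0 is consistent with every test.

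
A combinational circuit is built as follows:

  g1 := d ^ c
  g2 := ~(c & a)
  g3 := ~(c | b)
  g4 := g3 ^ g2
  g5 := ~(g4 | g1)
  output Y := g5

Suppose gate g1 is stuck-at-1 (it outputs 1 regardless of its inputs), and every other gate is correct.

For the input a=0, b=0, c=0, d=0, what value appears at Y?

Propagate with g1 forced: g1=1 [stuck-at-1], g2=1, g3=1, g4=0, g5=0.
So Y = 0. (Without the fault it would be 1.)

0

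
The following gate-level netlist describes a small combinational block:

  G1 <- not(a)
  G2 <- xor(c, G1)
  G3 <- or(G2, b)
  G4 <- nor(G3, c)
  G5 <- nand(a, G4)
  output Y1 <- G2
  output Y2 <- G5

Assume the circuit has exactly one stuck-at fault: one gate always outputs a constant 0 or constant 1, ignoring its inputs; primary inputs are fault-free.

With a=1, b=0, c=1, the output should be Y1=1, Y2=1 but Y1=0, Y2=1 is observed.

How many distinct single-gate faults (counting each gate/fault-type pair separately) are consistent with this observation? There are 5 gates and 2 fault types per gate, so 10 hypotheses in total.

2

Fault-free: G1=0, G2=1, G3=1, G4=0, G5=1 → Y1=1, Y2=1. Observed Y1=0, Y2=1.
  G1 stuck-at-0: output Y1=1, Y2=1 ✗
  G1 stuck-at-1: output Y1=0, Y2=1 ✓
  G2 stuck-at-0: output Y1=0, Y2=1 ✓
  G2 stuck-at-1: output Y1=1, Y2=1 ✗
  G3 stuck-at-0: output Y1=1, Y2=1 ✗
  G3 stuck-at-1: output Y1=1, Y2=1 ✗
  G4 stuck-at-0: output Y1=1, Y2=1 ✗
  G4 stuck-at-1: output Y1=1, Y2=0 ✗
  G5 stuck-at-0: output Y1=1, Y2=0 ✗
  G5 stuck-at-1: output Y1=1, Y2=1 ✗
Consistent faults: {G1 stuck-at-1, G2 stuck-at-0} — 2 in all.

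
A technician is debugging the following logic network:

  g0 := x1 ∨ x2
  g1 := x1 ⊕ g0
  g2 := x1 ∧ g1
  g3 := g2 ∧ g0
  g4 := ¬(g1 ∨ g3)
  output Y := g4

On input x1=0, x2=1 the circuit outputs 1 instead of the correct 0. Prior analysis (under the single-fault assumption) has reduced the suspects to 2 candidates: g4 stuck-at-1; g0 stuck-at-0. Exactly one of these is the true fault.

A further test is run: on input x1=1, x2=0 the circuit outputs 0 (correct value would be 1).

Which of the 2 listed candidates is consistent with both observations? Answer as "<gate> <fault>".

g0 stuck-at-0

Evaluate each candidate on input x1=1, x2=0:
  g4 stuck-at-1: g0=1, g1=0, g2=0, g3=0, g4=1 [stuck-at-1] → 1 — eliminated
  g0 stuck-at-0: g0=0 [stuck-at-0], g1=1, g2=1, g3=0, g4=0 → 0 — matches
Only g0 stuck-at-0 reproduces the observed 0.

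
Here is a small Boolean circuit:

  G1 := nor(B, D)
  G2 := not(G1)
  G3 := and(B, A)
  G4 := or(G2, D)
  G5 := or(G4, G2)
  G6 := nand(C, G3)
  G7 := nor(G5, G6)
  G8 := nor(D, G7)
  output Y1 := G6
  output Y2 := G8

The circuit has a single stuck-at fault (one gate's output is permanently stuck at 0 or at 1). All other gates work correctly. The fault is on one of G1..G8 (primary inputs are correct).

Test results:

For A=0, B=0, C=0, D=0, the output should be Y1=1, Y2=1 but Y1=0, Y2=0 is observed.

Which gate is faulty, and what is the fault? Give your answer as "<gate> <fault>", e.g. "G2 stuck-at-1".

G6 stuck-at-0

Fault-free values for test 1 (A=0, B=0, C=0, D=0): G1=1, G2=0, G3=0, G4=0, G5=0, G6=1, G7=0, G8=1, giving Y1=1, Y2=1. Observed Y1=0, Y2=0.
Test 1: faults giving observed Y1=0, Y2=0 are {G6 stuck-at-0}.
Only G6 stuck-at-0 is consistent with every test.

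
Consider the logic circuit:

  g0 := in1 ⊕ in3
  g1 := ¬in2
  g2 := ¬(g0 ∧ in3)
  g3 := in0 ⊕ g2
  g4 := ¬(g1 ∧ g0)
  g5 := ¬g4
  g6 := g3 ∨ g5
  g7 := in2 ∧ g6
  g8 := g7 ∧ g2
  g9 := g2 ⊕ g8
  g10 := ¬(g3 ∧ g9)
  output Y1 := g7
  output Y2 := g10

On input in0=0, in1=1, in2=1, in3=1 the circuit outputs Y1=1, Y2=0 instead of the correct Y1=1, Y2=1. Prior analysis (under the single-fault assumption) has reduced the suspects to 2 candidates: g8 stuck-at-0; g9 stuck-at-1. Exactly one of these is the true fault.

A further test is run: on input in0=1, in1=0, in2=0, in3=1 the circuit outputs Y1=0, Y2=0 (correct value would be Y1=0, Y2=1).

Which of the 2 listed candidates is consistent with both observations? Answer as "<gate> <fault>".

g9 stuck-at-1

Evaluate each candidate on input in0=1, in1=0, in2=0, in3=1:
  g8 stuck-at-0: g0=1, g1=1, g2=0, g3=1, g4=0, g5=1, g6=1, g7=0, g8=0 [stuck-at-0], g9=0, g10=1 → Y1=0, Y2=1 — eliminated
  g9 stuck-at-1: g0=1, g1=1, g2=0, g3=1, g4=0, g5=1, g6=1, g7=0, g8=0, g9=1 [stuck-at-1], g10=0 → Y1=0, Y2=0 — matches
Only g9 stuck-at-1 reproduces the observed Y1=0, Y2=0.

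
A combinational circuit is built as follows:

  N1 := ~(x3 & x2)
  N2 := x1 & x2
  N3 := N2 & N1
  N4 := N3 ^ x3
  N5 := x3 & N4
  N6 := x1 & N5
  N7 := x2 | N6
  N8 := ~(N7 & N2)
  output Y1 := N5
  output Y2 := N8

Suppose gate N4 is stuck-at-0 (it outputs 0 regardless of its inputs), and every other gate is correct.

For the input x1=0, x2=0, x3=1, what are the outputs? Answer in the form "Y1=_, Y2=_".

Y1=0, Y2=1

Propagate with N4 forced: N1=1, N2=0, N3=0, N4=0 [stuck-at-0], N5=0, N6=0, N7=0, N8=1.
So the outputs are Y1=0, Y2=1. (Without the fault they would be Y1=1, Y2=1.)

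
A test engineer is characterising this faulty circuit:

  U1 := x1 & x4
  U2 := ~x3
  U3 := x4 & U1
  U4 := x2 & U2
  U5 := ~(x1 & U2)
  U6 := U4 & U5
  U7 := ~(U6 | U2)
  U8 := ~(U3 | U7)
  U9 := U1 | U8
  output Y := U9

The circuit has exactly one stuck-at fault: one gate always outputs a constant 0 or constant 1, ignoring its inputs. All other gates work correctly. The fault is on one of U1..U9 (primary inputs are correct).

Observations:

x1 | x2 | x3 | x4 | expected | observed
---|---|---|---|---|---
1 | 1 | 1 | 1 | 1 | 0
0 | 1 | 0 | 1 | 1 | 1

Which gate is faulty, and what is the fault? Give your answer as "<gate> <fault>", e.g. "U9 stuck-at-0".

Fault-free values for test 1 (x1=1, x2=1, x3=1, x4=1): U1=1, U2=0, U3=1, U4=0, U5=1, U6=0, U7=1, U8=0, U9=1, giving Y=1. Observed 0.
Test 1: faults giving observed 0 are {U1 stuck-at-0, U9 stuck-at-0}.
Test 2 (x1=0, x2=1, x3=0, x4=1): fault-free U1=0, U2=1, U3=0, U4=1, U5=1, U6=1, U7=0, U8=1, U9=1 → 1; observed 1. Eliminates U9 stuck-at-0.
Only U1 stuck-at-0 is consistent with every test.

U1 stuck-at-0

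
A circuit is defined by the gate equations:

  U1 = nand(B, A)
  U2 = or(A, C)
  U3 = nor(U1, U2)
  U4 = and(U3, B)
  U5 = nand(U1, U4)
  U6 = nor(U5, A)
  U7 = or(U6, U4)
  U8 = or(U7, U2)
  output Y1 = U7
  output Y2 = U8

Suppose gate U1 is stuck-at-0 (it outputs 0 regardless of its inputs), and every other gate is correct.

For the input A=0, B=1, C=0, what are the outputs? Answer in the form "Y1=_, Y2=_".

Y1=1, Y2=1

Propagate with U1 forced: U1=0 [stuck-at-0], U2=0, U3=1, U4=1, U5=1, U6=0, U7=1, U8=1.
So the outputs are Y1=1, Y2=1. (Without the fault they would be Y1=0, Y2=0.)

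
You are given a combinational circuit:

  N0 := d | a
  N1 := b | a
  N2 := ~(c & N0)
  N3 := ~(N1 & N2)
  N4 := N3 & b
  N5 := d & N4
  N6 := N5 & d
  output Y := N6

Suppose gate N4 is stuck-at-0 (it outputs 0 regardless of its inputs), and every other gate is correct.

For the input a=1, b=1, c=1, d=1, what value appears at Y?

Propagate with N4 forced: N0=1, N1=1, N2=0, N3=1, N4=0 [stuck-at-0], N5=0, N6=0.
So Y = 0. (Without the fault it would be 1.)

0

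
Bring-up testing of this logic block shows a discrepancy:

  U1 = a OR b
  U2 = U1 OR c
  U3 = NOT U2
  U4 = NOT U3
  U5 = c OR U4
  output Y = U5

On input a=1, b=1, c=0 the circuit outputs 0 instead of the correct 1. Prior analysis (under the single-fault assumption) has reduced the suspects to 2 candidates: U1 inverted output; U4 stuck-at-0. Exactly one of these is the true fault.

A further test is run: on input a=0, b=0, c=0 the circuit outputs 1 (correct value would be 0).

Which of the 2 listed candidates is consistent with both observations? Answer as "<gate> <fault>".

U1 inverted output

Evaluate each candidate on input a=0, b=0, c=0:
  U1 inverted output: U1=1 [inverted output], U2=1, U3=0, U4=1, U5=1 → 1 — matches
  U4 stuck-at-0: U1=0, U2=0, U3=1, U4=0 [stuck-at-0], U5=0 → 0 — eliminated
Only U1 inverted output reproduces the observed 1.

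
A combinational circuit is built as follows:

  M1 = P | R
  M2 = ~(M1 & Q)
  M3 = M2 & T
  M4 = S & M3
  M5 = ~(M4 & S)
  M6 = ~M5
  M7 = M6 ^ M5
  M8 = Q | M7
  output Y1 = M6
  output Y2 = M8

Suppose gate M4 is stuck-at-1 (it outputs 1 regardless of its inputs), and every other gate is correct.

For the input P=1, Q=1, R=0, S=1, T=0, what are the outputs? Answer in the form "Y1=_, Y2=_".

Y1=1, Y2=1

Propagate with M4 forced: M1=1, M2=0, M3=0, M4=1 [stuck-at-1], M5=0, M6=1, M7=1, M8=1.
So the outputs are Y1=1, Y2=1. (Without the fault they would be Y1=0, Y2=1.)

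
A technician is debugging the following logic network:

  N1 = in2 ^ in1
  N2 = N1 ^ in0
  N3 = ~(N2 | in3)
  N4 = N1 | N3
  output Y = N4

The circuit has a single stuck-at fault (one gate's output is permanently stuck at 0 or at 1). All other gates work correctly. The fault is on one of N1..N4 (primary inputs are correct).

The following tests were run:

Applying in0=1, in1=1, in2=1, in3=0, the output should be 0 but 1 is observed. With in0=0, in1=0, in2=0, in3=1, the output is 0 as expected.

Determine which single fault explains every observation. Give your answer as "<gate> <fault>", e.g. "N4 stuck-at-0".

N2 stuck-at-0

Fault-free values for test 1 (in0=1, in1=1, in2=1, in3=0): N1=0, N2=1, N3=0, N4=0, giving Y=0. Observed 1.
Test 1: faults giving observed 1 are {N1 stuck-at-1, N2 stuck-at-0, N3 stuck-at-1, N4 stuck-at-1}.
Test 2 (in0=0, in1=0, in2=0, in3=1): fault-free N1=0, N2=0, N3=0, N4=0 → 0; observed 0. Eliminates N1 stuck-at-1, N3 stuck-at-1, N4 stuck-at-1.
Only N2 stuck-at-0 is consistent with every test.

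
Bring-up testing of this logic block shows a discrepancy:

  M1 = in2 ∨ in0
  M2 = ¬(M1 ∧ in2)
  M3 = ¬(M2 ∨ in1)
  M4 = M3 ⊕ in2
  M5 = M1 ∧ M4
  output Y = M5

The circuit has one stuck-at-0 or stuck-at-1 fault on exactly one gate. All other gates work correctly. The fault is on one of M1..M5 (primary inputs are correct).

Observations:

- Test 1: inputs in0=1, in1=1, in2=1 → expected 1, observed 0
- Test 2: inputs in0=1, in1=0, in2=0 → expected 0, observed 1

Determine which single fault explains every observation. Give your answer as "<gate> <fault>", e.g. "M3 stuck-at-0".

Fault-free values for test 1 (in0=1, in1=1, in2=1): M1=1, M2=0, M3=0, M4=1, M5=1, giving Y=1. Observed 0.
Test 1: faults giving observed 0 are {M1 stuck-at-0, M3 stuck-at-1, M4 stuck-at-0, M5 stuck-at-0}.
Test 2 (in0=1, in1=0, in2=0): fault-free M1=1, M2=1, M3=0, M4=0, M5=0 → 0; observed 1. Eliminates M1 stuck-at-0, M4 stuck-at-0, M5 stuck-at-0.
Only M3 stuck-at-1 is consistent with every test.

M3 stuck-at-1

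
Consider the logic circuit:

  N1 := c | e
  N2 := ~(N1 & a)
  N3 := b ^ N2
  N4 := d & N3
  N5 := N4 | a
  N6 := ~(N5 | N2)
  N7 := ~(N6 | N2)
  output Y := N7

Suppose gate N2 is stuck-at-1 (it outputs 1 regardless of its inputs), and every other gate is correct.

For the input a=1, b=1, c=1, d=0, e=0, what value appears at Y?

Propagate with N2 forced: N1=1, N2=1 [stuck-at-1], N3=0, N4=0, N5=1, N6=0, N7=0.
So Y = 0. (Without the fault it would be 1.)

0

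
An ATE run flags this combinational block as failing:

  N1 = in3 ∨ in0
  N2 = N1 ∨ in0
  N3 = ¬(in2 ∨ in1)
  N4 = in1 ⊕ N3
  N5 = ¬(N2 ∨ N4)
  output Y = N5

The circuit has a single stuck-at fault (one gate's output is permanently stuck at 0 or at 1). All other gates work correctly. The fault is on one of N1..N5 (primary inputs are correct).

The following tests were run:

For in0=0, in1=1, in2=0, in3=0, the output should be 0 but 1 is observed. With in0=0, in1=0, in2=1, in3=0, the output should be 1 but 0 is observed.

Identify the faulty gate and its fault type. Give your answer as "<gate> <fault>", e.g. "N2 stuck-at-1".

Fault-free values for test 1 (in0=0, in1=1, in2=0, in3=0): N1=0, N2=0, N3=0, N4=1, N5=0, giving Y=0. Observed 1.
Test 1: faults giving observed 1 are {N3 stuck-at-1, N4 stuck-at-0, N5 stuck-at-1}.
Test 2 (in0=0, in1=0, in2=1, in3=0): fault-free N1=0, N2=0, N3=0, N4=0, N5=1 → 1; observed 0. Eliminates N4 stuck-at-0, N5 stuck-at-1.
Only N3 stuck-at-1 is consistent with every test.

N3 stuck-at-1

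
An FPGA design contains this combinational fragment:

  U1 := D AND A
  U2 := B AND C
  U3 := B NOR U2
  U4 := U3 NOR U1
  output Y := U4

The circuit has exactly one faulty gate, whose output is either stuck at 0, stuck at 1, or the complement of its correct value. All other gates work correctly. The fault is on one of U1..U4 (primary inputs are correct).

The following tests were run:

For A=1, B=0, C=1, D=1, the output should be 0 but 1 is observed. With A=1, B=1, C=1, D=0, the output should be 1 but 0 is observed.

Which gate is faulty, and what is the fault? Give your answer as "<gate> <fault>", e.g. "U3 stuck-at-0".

U4 inverted output

Fault-free values for test 1 (A=1, B=0, C=1, D=1): U1=1, U2=0, U3=1, U4=0, giving Y=0. Observed 1.
Test 1: faults giving observed 1 are {U4 stuck-at-1, U4 inverted output}.
Test 2 (A=1, B=1, C=1, D=0): fault-free U1=0, U2=1, U3=0, U4=1 → 1; observed 0. Eliminates U4 stuck-at-1.
Only U4 inverted output is consistent with every test.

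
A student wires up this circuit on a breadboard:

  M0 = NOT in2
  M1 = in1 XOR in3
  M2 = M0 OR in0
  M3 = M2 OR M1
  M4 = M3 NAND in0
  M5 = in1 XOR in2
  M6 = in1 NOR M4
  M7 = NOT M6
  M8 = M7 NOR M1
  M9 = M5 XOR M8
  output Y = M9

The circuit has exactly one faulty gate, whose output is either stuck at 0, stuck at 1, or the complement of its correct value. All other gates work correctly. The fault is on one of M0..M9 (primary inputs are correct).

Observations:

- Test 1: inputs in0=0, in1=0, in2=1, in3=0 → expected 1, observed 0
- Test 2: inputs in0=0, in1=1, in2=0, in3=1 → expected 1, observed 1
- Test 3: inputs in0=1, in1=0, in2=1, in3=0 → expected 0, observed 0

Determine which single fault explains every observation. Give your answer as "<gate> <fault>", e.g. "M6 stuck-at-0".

Fault-free values for test 1 (in0=0, in1=0, in2=1, in3=0): M0=0, M1=0, M2=0, M3=0, M4=1, M5=1, M6=0, M7=1, M8=0, M9=1, giving Y=1. Observed 0.
Test 1: faults giving observed 0 are {M4 stuck-at-0, M4 inverted output, M5 stuck-at-0, M5 inverted output, M6 stuck-at-1, M6 inverted output, M7 stuck-at-0, M7 inverted output, M8 stuck-at-1, M8 inverted output, M9 stuck-at-0, M9 inverted output}.
Test 2 (in0=0, in1=1, in2=0, in3=1): fault-free M0=1, M1=0, M2=1, M3=1, M4=1, M5=1, M6=0, M7=1, M8=0, M9=1 → 1; observed 1. Eliminates M5 stuck-at-0, M5 inverted output, M6 stuck-at-1, M6 inverted output, M7 stuck-at-0, M7 inverted output, M8 stuck-at-1, M8 inverted output, M9 stuck-at-0, M9 inverted output.
Test 3 (in0=1, in1=0, in2=1, in3=0): fault-free M0=0, M1=0, M2=1, M3=1, M4=0, M5=1, M6=1, M7=0, M8=1, M9=0 → 0; observed 0. Eliminates M4 inverted output.
Only M4 stuck-at-0 is consistent with every test.

M4 stuck-at-0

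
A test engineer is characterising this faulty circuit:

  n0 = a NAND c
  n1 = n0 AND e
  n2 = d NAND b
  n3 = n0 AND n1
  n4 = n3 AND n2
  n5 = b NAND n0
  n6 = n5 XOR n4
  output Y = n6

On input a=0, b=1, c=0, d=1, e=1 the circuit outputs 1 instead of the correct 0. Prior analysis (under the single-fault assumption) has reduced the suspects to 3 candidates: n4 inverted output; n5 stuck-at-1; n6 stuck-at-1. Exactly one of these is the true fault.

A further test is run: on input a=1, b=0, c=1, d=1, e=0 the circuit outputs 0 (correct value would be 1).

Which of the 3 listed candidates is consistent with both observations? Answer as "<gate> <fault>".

Evaluate each candidate on input a=1, b=0, c=1, d=1, e=0:
  n4 inverted output: n0=0, n1=0, n2=1, n3=0, n4=1 [inverted output], n5=1, n6=0 → 0 — matches
  n5 stuck-at-1: n0=0, n1=0, n2=1, n3=0, n4=0, n5=1 [stuck-at-1], n6=1 → 1 — eliminated
  n6 stuck-at-1: n0=0, n1=0, n2=1, n3=0, n4=0, n5=1, n6=1 [stuck-at-1] → 1 — eliminated
Only n4 inverted output reproduces the observed 0.

n4 inverted output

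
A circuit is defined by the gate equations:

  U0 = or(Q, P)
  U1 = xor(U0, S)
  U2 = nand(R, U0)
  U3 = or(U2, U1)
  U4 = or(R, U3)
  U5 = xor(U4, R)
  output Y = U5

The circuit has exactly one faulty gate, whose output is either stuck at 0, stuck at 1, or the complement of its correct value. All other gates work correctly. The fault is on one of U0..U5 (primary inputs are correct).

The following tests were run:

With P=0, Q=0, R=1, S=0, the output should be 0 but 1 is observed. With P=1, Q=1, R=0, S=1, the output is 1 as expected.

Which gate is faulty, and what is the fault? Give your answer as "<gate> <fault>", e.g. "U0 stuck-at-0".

U5 stuck-at-1

Fault-free values for test 1 (P=0, Q=0, R=1, S=0): U0=0, U1=0, U2=1, U3=1, U4=1, U5=0, giving Y=0. Observed 1.
Test 1: faults giving observed 1 are {U4 stuck-at-0, U4 inverted output, U5 stuck-at-1, U5 inverted output}.
Test 2 (P=1, Q=1, R=0, S=1): fault-free U0=1, U1=0, U2=1, U3=1, U4=1, U5=1 → 1; observed 1. Eliminates U4 stuck-at-0, U4 inverted output, U5 inverted output.
Only U5 stuck-at-1 is consistent with every test.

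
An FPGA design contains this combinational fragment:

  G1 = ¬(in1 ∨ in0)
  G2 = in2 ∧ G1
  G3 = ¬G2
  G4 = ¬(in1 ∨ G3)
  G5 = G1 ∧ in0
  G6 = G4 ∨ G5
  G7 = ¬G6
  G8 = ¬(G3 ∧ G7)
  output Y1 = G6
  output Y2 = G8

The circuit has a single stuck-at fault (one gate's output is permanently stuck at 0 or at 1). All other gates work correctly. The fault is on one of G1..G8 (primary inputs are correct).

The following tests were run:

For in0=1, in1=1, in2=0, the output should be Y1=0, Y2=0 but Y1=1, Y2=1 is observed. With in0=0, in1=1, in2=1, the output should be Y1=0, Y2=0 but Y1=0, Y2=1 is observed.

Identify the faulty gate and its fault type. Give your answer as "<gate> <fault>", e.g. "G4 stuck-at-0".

Fault-free values for test 1 (in0=1, in1=1, in2=0): G1=0, G2=0, G3=1, G4=0, G5=0, G6=0, G7=1, G8=0, giving Y1=0, Y2=0. Observed Y1=1, Y2=1.
Test 1: faults giving observed Y1=1, Y2=1 are {G1 stuck-at-1, G4 stuck-at-1, G5 stuck-at-1, G6 stuck-at-1}.
Test 2 (in0=0, in1=1, in2=1): fault-free G1=0, G2=0, G3=1, G4=0, G5=0, G6=0, G7=1, G8=0 → Y1=0, Y2=0; observed Y1=0, Y2=1. Eliminates G4 stuck-at-1, G5 stuck-at-1, G6 stuck-at-1.
Only G1 stuck-at-1 is consistent with every test.

G1 stuck-at-1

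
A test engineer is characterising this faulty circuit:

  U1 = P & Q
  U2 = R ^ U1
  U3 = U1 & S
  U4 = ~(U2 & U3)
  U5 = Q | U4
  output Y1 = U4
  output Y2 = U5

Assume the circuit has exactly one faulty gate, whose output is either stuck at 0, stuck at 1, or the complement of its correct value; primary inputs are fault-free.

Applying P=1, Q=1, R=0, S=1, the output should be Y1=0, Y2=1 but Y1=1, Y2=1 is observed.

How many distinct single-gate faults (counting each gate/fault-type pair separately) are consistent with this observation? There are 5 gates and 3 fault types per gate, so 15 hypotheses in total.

Fault-free: U1=1, U2=1, U3=1, U4=0, U5=1 → Y1=0, Y2=1. Observed Y1=1, Y2=1.
  U1: stuck-at-0, inverted output ✓; others ✗
  U2: stuck-at-0, inverted output ✓; others ✗
  U3: stuck-at-0, inverted output ✓; others ✗
  U4: stuck-at-1, inverted output ✓; others ✗
  U5: none of the 3 fault types match ✗
Consistent faults: {U1 stuck-at-0, U1 inverted output, U2 stuck-at-0, U2 inverted output, U3 stuck-at-0, U3 inverted output, U4 stuck-at-1, U4 inverted output} — 8 in all.

8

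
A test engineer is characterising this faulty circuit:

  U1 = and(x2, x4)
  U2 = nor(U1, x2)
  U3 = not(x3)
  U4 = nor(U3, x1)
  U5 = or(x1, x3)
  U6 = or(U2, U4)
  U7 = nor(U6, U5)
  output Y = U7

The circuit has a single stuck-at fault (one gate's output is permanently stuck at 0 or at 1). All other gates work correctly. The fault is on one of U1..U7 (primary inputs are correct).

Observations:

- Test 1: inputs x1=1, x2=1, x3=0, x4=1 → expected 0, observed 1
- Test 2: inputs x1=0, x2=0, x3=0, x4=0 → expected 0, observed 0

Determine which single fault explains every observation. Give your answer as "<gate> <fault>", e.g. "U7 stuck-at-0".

U5 stuck-at-0

Fault-free values for test 1 (x1=1, x2=1, x3=0, x4=1): U1=1, U2=0, U3=1, U4=0, U5=1, U6=0, U7=0, giving Y=0. Observed 1.
Test 1: faults giving observed 1 are {U5 stuck-at-0, U7 stuck-at-1}.
Test 2 (x1=0, x2=0, x3=0, x4=0): fault-free U1=0, U2=1, U3=1, U4=0, U5=0, U6=1, U7=0 → 0; observed 0. Eliminates U7 stuck-at-1.
Only U5 stuck-at-0 is consistent with every test.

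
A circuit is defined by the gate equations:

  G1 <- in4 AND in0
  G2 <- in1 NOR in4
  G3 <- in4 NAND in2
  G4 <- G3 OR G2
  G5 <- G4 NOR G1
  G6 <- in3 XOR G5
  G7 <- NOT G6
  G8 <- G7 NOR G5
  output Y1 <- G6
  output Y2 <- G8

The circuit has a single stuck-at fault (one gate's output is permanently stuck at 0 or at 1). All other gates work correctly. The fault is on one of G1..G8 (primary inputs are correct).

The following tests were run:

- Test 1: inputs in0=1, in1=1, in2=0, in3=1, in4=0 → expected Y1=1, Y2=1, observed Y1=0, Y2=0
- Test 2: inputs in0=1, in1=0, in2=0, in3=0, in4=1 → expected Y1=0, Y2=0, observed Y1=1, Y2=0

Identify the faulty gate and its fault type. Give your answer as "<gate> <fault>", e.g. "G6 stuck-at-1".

Fault-free values for test 1 (in0=1, in1=1, in2=0, in3=1, in4=0): G1=0, G2=0, G3=1, G4=1, G5=0, G6=1, G7=0, G8=1, giving Y1=1, Y2=1. Observed Y1=0, Y2=0.
Test 1: faults giving observed Y1=0, Y2=0 are {G3 stuck-at-0, G4 stuck-at-0, G5 stuck-at-1, G6 stuck-at-0}.
Test 2 (in0=1, in1=0, in2=0, in3=0, in4=1): fault-free G1=1, G2=0, G3=1, G4=1, G5=0, G6=0, G7=1, G8=0 → Y1=0, Y2=0; observed Y1=1, Y2=0. Eliminates G3 stuck-at-0, G4 stuck-at-0, G6 stuck-at-0.
Only G5 stuck-at-1 is consistent with every test.

G5 stuck-at-1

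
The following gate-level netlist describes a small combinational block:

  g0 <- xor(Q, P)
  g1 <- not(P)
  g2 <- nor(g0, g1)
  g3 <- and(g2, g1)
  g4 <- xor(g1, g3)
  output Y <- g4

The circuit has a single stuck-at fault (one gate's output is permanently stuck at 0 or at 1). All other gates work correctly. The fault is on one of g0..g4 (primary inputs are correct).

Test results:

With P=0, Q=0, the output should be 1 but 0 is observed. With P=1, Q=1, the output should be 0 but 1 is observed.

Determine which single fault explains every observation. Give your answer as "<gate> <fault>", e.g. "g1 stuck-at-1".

g3 stuck-at-1

Fault-free values for test 1 (P=0, Q=0): g0=0, g1=1, g2=0, g3=0, g4=1, giving Y=1. Observed 0.
Test 1: faults giving observed 0 are {g1 stuck-at-0, g2 stuck-at-1, g3 stuck-at-1, g4 stuck-at-0}.
Test 2 (P=1, Q=1): fault-free g0=0, g1=0, g2=1, g3=0, g4=0 → 0; observed 1. Eliminates g1 stuck-at-0, g2 stuck-at-1, g4 stuck-at-0.
Only g3 stuck-at-1 is consistent with every test.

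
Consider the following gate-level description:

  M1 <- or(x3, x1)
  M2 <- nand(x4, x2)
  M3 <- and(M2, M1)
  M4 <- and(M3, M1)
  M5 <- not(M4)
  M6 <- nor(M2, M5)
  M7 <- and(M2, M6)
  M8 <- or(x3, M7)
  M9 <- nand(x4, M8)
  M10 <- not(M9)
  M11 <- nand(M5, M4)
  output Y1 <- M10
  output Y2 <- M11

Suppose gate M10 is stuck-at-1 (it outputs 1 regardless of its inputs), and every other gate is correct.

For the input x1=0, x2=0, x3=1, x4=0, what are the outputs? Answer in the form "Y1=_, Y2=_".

Y1=1, Y2=1

Propagate with M10 forced: M1=1, M2=1, M3=1, M4=1, M5=0, M6=0, M7=0, M8=1, M9=1, M10=1 [stuck-at-1], M11=1.
So the outputs are Y1=1, Y2=1. (Without the fault they would be Y1=0, Y2=1.)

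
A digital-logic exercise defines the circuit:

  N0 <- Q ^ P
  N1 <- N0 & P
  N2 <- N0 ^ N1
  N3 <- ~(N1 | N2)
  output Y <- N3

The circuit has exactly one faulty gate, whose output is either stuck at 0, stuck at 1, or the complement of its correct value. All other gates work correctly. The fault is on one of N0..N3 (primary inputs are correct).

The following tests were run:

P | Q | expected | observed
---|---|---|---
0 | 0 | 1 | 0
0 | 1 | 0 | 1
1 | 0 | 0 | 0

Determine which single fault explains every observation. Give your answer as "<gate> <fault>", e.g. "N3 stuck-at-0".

Fault-free values for test 1 (P=0, Q=0): N0=0, N1=0, N2=0, N3=1, giving Y=1. Observed 0.
Test 1: faults giving observed 0 are {N0 stuck-at-1, N0 inverted output, N1 stuck-at-1, N1 inverted output, N2 stuck-at-1, N2 inverted output, N3 stuck-at-0, N3 inverted output}.
Test 2 (P=0, Q=1): fault-free N0=1, N1=0, N2=1, N3=0 → 0; observed 1. Eliminates N0 stuck-at-1, N1 stuck-at-1, N1 inverted output, N2 stuck-at-1, N3 stuck-at-0.
Test 3 (P=1, Q=0): fault-free N0=1, N1=1, N2=0, N3=0 → 0; observed 0. Eliminates N0 inverted output, N3 inverted output.
Only N2 inverted output is consistent with every test.

N2 inverted output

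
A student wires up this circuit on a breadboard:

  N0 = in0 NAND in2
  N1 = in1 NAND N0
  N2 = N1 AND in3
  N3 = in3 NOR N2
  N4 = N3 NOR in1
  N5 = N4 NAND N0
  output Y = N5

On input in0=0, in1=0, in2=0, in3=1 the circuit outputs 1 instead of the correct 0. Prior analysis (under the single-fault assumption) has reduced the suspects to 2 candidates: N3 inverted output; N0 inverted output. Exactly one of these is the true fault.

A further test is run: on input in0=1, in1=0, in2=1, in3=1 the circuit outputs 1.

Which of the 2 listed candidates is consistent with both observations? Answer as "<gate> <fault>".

N3 inverted output

Evaluate each candidate on input in0=1, in1=0, in2=1, in3=1:
  N3 inverted output: N0=0, N1=1, N2=1, N3=1 [inverted output], N4=0, N5=1 → 1 — matches
  N0 inverted output: N0=1 [inverted output], N1=1, N2=1, N3=0, N4=1, N5=0 → 0 — eliminated
Only N3 inverted output reproduces the observed 1.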